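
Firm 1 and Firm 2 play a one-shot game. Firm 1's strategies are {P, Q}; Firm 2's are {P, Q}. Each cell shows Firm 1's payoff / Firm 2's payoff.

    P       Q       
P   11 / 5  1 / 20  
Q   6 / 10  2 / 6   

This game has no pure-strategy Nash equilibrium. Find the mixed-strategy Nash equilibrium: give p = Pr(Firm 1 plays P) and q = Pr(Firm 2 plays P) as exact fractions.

In a mixed NE each player is indifferent between their pure strategies, so the opponent's mix sets the indifference.
Firm 2 indifferent between P and Q: p·5 + (1−p)·10 = p·20 + (1−p)·6 ⟹ 10 + (-5)p = 6 + 14p ⟹ p = 4/19.
Firm 1 indifferent between P and Q: q·11 + (1−q)·1 = q·6 + (1−q)·2 ⟹ 1 + 10q = 2 + 4q ⟹ q = 1/6.

p = 4/19, q = 1/6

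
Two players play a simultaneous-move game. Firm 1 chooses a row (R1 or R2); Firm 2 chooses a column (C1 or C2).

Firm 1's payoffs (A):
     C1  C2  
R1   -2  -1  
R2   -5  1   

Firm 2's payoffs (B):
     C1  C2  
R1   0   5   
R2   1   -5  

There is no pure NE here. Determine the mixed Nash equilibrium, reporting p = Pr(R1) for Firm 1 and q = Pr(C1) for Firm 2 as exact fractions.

p = 6/11, q = 2/5

Each player's mixing probability is pinned down by making the *other* player indifferent.
Firm 2 indifferent between C1 and C2: p·0 + (1−p)·1 = p·5 + (1−p)·(-5) ⟹ 1 + (-1)p = (-5) + 10p ⟹ p = 6/11.
Firm 1 indifferent between R1 and R2: q·(-2) + (1−q)·(-1) = q·(-5) + (1−q)·1 ⟹ (-1) + (-1)q = 1 + (-6)q ⟹ q = 2/5.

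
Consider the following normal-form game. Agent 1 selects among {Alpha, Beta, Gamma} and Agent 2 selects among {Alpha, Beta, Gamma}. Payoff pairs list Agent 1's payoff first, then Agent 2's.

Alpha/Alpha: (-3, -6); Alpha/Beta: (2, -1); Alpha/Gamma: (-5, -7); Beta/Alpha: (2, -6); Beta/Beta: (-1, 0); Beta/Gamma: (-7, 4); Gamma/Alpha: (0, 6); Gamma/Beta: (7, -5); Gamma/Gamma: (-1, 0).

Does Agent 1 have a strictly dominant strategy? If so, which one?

No strictly dominant strategy

Check whether one of Agent 1's strategies beats all alternatives regardless of what the opponent does.
Alpha is not dominant: against Alpha, Beta gives 2 > -3.
Beta is not dominant: against Beta, Alpha gives 2 > -1.
Gamma is not dominant: against Alpha, Beta gives 2 > 0.
No single strategy is best against every opponent action.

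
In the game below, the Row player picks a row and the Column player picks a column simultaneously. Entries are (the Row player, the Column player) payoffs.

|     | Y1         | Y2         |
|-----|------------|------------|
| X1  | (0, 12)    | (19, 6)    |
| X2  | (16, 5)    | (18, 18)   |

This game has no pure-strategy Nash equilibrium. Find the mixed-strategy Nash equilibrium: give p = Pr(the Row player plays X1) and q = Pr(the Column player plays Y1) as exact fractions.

p = 13/19, q = 1/17

Each player's mixing probability is pinned down by making the *other* player indifferent.
The Column player indifferent between Y1 and Y2: p·12 + (1−p)·5 = p·6 + (1−p)·18 ⟹ 5 + 7p = 18 + (-12)p ⟹ p = 13/19.
The Row player indifferent between X1 and X2: q·0 + (1−q)·19 = q·16 + (1−q)·18 ⟹ 19 + (-19)q = 18 + (-2)q ⟹ q = 1/17.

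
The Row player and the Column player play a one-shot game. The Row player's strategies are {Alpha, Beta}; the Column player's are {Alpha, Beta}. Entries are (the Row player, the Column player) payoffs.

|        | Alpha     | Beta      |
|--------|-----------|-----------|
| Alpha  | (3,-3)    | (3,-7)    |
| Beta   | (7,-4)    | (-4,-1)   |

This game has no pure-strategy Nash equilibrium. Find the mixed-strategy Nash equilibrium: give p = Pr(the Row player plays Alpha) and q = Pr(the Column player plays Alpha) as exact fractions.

p = 3/7, q = 7/11

In a mixed NE each player is indifferent between their pure strategies, so the opponent's mix sets the indifference.
The Column player indifferent between Alpha and Beta: p·(-3) + (1−p)·(-4) = p·(-7) + (1−p)·(-1) ⟹ (-4) + 1p = (-1) + (-6)p ⟹ p = 3/7.
The Row player indifferent between Alpha and Beta: q·3 + (1−q)·3 = q·7 + (1−q)·(-4) ⟹ 3 + 0q = (-4) + 11q ⟹ q = 7/11.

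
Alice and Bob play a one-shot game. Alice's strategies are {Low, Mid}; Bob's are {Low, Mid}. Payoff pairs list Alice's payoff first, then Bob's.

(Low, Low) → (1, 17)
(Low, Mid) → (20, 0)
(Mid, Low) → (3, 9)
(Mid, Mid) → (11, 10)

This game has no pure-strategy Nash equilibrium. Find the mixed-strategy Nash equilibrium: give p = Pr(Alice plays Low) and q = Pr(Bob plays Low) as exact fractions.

p = 1/18, q = 9/11

In a mixed NE each player is indifferent between their pure strategies, so the opponent's mix sets the indifference.
Bob indifferent between Low and Mid: p·17 + (1−p)·9 = p·0 + (1−p)·10 ⟹ 9 + 8p = 10 + (-10)p ⟹ p = 1/18.
Alice indifferent between Low and Mid: q·1 + (1−q)·20 = q·3 + (1−q)·11 ⟹ 20 + (-19)q = 11 + (-8)q ⟹ q = 9/11.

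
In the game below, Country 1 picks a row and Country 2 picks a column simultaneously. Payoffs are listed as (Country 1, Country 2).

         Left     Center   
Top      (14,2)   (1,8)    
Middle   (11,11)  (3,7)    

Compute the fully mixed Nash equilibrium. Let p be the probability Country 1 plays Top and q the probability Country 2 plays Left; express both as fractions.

In a mixed NE each player is indifferent between their pure strategies, so the opponent's mix sets the indifference.
Country 2 indifferent between Left and Center: p·2 + (1−p)·11 = p·8 + (1−p)·7 ⟹ 11 + (-9)p = 7 + 1p ⟹ p = 2/5.
Country 1 indifferent between Top and Middle: q·14 + (1−q)·1 = q·11 + (1−q)·3 ⟹ 1 + 13q = 3 + 8q ⟹ q = 2/5.

p = 2/5, q = 2/5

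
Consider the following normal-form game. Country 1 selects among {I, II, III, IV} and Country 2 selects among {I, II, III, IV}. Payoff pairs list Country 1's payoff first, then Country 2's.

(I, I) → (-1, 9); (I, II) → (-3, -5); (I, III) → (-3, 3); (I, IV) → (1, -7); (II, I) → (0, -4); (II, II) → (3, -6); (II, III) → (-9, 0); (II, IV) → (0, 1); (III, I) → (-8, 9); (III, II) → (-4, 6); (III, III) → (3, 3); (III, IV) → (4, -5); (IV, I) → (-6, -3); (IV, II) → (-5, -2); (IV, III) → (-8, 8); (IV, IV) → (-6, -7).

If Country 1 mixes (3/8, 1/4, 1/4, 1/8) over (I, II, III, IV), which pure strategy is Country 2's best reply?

I

Compute Country 2's expected payoff from each pure strategy against the given mix.
I: (3/8)·9 + (1/4)·(-4) + (1/4)·9 + (1/8)·(-3) = 17/4
II: (3/8)·(-5) + (1/4)·(-6) + (1/4)·6 + (1/8)·(-2) = -17/8
III: (3/8)·3 + (1/4)·0 + (1/4)·3 + (1/8)·8 = 23/8
IV: (3/8)·(-7) + (1/4)·1 + (1/4)·(-5) + (1/8)·(-7) = -9/2
Highest expected payoff is 17/4, from I.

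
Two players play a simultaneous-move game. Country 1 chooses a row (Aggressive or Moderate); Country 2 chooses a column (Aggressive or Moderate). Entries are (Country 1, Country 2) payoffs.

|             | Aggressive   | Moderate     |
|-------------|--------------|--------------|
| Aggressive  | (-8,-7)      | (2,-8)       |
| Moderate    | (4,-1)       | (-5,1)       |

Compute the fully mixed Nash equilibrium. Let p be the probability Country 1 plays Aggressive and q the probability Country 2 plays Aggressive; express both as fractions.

p = 2/3, q = 7/19

Each player's mixing probability is pinned down by making the *other* player indifferent.
Country 2 indifferent between Aggressive and Moderate: p·(-7) + (1−p)·(-1) = p·(-8) + (1−p)·1 ⟹ (-1) + (-6)p = 1 + (-9)p ⟹ p = 2/3.
Country 1 indifferent between Aggressive and Moderate: q·(-8) + (1−q)·2 = q·4 + (1−q)·(-5) ⟹ 2 + (-10)q = (-5) + 9q ⟹ q = 7/19.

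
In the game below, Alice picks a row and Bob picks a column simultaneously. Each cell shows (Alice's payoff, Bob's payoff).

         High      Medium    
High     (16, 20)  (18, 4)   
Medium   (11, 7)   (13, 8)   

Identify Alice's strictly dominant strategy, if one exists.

High

A strategy is strictly dominant if it gives Alice a strictly higher payoff than every other strategy, against every choice by the opponent.
High strictly dominates: vs High: 16 > 11; vs Medium: 18 > 13.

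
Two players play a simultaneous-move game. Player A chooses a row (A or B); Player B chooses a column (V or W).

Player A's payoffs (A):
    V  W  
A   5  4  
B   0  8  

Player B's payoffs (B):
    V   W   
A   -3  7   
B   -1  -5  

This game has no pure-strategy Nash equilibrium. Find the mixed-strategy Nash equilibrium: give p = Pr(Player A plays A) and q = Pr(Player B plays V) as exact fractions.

Each player's mixing probability is pinned down by making the *other* player indifferent.
Player B indifferent between V and W: p·(-3) + (1−p)·(-1) = p·7 + (1−p)·(-5) ⟹ (-1) + (-2)p = (-5) + 12p ⟹ p = 2/7.
Player A indifferent between A and B: q·5 + (1−q)·4 = q·0 + (1−q)·8 ⟹ 4 + 1q = 8 + (-8)q ⟹ q = 4/9.

p = 2/7, q = 4/9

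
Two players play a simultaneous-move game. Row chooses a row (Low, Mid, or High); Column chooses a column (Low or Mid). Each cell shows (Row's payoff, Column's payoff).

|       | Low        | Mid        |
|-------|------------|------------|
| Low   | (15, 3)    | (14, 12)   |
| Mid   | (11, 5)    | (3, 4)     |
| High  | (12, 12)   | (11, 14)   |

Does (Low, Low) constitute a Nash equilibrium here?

Holding Column at Low: Row gets 15 from Low, versus 11 from Mid, 12 from High. No profitable deviation for Row.
Holding Row at Low: Column gets 3 from Low but could get 12 by switching to Mid. Column has a profitable deviation.

No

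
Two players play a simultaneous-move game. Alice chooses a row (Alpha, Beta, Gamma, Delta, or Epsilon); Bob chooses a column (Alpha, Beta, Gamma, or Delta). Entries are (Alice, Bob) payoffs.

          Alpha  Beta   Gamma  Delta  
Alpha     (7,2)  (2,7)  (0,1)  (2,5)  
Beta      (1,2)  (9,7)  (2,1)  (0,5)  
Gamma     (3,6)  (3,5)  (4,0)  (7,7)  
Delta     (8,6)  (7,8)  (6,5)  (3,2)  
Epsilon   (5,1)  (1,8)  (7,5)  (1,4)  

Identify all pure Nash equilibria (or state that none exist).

A profile is a Nash equilibrium when each player is best-responding to the other.
Alice's best responses — vs Alpha: Delta (payoff 8); vs Beta: Beta (payoff 9); vs Gamma: Epsilon (payoff 7); vs Delta: Gamma (payoff 7).
Bob's best responses — vs Alpha: Beta (payoff 7); vs Beta: Beta (payoff 7); vs Gamma: Delta (payoff 7); vs Delta: Beta (payoff 8); vs Epsilon: Beta (payoff 8).
Mutual best responses occur at (Beta, Beta) and (Gamma, Delta); at each, neither player gains by switching.

(Beta, Beta) and (Gamma, Delta)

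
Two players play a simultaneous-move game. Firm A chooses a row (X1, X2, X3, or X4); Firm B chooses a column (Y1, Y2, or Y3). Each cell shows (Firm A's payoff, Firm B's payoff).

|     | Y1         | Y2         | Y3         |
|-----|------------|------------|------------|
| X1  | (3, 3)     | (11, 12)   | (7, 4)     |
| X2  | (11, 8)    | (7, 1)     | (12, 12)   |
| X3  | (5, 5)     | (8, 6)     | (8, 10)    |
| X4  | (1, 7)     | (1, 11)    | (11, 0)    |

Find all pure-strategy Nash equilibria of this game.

Find each player's best response to every opponent strategy; NE are the intersections.
Firm A's best responses — vs Y1: X2 (payoff 11); vs Y2: X1 (payoff 11); vs Y3: X2 (payoff 12).
Firm B's best responses — vs X1: Y2 (payoff 12); vs X2: Y3 (payoff 12); vs X3: Y3 (payoff 10); vs X4: Y2 (payoff 11).
Mutual best responses occur at (X1, Y2) and (X2, Y3); at each, neither player gains by switching.

(X1, Y2) and (X2, Y3)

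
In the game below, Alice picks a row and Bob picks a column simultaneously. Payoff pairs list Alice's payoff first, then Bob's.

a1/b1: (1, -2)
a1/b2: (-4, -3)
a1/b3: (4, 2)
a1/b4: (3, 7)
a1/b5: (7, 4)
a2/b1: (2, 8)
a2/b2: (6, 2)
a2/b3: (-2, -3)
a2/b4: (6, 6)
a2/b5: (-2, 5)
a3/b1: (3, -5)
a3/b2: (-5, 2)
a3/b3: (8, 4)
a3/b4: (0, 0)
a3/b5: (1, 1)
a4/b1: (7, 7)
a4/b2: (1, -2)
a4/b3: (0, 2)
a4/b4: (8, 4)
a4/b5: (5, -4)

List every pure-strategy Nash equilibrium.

(a3, b3) and (a4, b1)

Find each player's best response to every opponent strategy; NE are the intersections.
Alice's best responses — vs b1: a4 (payoff 7); vs b2: a2 (payoff 6); vs b3: a3 (payoff 8); vs b4: a4 (payoff 8); vs b5: a1 (payoff 7).
Bob's best responses — vs a1: b4 (payoff 7); vs a2: b1 (payoff 8); vs a3: b3 (payoff 4); vs a4: b1 (payoff 7).
Mutual best responses occur at (a3, b3) and (a4, b1); at each, neither player gains by switching.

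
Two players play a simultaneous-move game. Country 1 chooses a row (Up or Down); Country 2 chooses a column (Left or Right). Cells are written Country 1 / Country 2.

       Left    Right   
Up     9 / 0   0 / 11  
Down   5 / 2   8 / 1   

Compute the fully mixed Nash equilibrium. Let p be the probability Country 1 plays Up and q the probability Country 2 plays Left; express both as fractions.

p = 1/12, q = 2/3

In a mixed NE each player is indifferent between their pure strategies, so the opponent's mix sets the indifference.
Country 2 indifferent between Left and Right: p·0 + (1−p)·2 = p·11 + (1−p)·1 ⟹ 2 + (-2)p = 1 + 10p ⟹ p = 1/12.
Country 1 indifferent between Up and Down: q·9 + (1−q)·0 = q·5 + (1−q)·8 ⟹ 0 + 9q = 8 + (-3)q ⟹ q = 2/3.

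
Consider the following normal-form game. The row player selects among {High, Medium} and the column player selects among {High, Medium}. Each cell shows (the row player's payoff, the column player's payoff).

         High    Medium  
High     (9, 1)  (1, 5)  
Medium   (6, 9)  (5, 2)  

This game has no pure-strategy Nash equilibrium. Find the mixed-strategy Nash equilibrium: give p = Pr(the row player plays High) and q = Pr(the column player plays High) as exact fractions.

p = 7/11, q = 4/7

Each player's mixing probability is pinned down by making the *other* player indifferent.
The column player indifferent between High and Medium: p·1 + (1−p)·9 = p·5 + (1−p)·2 ⟹ 9 + (-8)p = 2 + 3p ⟹ p = 7/11.
The row player indifferent between High and Medium: q·9 + (1−q)·1 = q·6 + (1−q)·5 ⟹ 1 + 8q = 5 + 1q ⟹ q = 4/7.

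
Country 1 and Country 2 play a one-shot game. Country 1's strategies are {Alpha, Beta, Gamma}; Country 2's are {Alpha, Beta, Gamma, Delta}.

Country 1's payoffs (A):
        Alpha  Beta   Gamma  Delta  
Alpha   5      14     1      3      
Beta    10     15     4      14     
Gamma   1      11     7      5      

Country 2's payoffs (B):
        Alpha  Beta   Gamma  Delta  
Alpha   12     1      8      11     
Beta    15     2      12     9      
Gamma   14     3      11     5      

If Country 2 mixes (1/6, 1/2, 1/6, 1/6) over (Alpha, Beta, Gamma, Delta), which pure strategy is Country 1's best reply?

Compute Country 1's expected payoff from each pure strategy against the given mix.
Alpha: (1/6)·5 + (1/2)·14 + (1/6)·1 + (1/6)·3 = 17/2
Beta: (1/6)·10 + (1/2)·15 + (1/6)·4 + (1/6)·14 = 73/6
Gamma: (1/6)·1 + (1/2)·11 + (1/6)·7 + (1/6)·5 = 23/3
Highest expected payoff is 73/6, from Beta.

Beta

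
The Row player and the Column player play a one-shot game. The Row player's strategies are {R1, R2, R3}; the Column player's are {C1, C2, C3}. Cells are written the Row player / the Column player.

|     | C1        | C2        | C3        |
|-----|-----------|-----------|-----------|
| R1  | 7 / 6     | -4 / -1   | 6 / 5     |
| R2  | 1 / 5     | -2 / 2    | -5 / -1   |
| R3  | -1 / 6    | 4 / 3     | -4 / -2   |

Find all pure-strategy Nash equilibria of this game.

A profile is a Nash equilibrium when each player is best-responding to the other.
The Row player's best responses — vs C1: R1 (payoff 7); vs C2: R3 (payoff 4); vs C3: R1 (payoff 6).
The Column player's best responses — vs R1: C1 (payoff 6); vs R2: C1 (payoff 5); vs R3: C1 (payoff 6).
The only mutual best response is (R1, C1); neither player gains by switching there.

(R1, C1)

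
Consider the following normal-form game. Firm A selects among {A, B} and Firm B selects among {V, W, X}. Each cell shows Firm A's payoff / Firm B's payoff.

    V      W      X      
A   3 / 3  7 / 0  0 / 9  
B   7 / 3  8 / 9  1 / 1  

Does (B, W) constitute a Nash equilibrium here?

Yes

Holding Firm B at W: Firm A gets 8 from B, versus 7 from A. No profitable deviation for Firm A.
Holding Firm A at B: Firm B gets 9 from W, versus 3 from V, 1 from X. No profitable deviation for Firm B either.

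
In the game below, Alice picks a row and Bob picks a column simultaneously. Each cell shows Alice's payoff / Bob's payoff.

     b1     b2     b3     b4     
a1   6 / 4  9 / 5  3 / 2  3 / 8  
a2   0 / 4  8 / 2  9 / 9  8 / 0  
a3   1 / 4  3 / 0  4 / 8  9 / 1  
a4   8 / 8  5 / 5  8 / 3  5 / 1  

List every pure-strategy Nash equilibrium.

A profile is a Nash equilibrium when each player is best-responding to the other.
Alice's best responses — vs b1: a4 (payoff 8); vs b2: a1 (payoff 9); vs b3: a2 (payoff 9); vs b4: a3 (payoff 9).
Bob's best responses — vs a1: b4 (payoff 8); vs a2: b3 (payoff 9); vs a3: b3 (payoff 8); vs a4: b1 (payoff 8).
Mutual best responses occur at (a2, b3) and (a4, b1); at each, neither player gains by switching.

(a2, b3) and (a4, b1)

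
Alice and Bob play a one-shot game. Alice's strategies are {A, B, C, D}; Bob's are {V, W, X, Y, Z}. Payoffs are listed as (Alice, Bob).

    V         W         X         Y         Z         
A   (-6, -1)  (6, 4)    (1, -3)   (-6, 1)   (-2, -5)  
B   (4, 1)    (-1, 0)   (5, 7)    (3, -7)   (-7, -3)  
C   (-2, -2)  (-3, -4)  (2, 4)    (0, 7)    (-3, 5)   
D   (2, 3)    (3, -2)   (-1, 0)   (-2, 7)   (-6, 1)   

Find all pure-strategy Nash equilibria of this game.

Check mutual best responses: a cell is a NE iff neither player can gain by unilaterally deviating.
Alice's best responses — vs V: B (payoff 4); vs W: A (payoff 6); vs X: B (payoff 5); vs Y: B (payoff 3); vs Z: A (payoff -2).
Bob's best responses — vs A: W (payoff 4); vs B: X (payoff 7); vs C: Y (payoff 7); vs D: Y (payoff 7).
Mutual best responses occur at (A, W) and (B, X); at each, neither player gains by switching.

(A, W) and (B, X)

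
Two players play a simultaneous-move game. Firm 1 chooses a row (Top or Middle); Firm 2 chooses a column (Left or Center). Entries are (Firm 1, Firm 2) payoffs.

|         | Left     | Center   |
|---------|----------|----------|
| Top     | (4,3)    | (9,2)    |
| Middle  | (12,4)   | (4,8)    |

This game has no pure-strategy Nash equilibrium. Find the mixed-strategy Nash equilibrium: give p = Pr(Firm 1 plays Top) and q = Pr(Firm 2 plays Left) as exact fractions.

In a mixed NE each player is indifferent between their pure strategies, so the opponent's mix sets the indifference.
Firm 2 indifferent between Left and Center: p·3 + (1−p)·4 = p·2 + (1−p)·8 ⟹ 4 + (-1)p = 8 + (-6)p ⟹ p = 4/5.
Firm 1 indifferent between Top and Middle: q·4 + (1−q)·9 = q·12 + (1−q)·4 ⟹ 9 + (-5)q = 4 + 8q ⟹ q = 5/13.

p = 4/5, q = 5/13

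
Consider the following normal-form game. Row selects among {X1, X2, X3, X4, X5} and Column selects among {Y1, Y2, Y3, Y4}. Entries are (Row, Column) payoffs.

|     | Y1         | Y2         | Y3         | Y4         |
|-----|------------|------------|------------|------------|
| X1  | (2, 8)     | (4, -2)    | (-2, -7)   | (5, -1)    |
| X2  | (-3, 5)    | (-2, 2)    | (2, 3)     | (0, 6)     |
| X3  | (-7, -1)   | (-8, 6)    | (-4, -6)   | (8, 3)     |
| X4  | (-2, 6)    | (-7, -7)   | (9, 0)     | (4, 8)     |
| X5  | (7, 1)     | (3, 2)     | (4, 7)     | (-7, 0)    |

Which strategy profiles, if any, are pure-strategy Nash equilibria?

Check mutual best responses: a cell is a NE iff neither player can gain by unilaterally deviating.
Row's best responses — vs Y1: X5 (payoff 7); vs Y2: X1 (payoff 4); vs Y3: X4 (payoff 9); vs Y4: X3 (payoff 8).
Column's best responses — vs X1: Y1 (payoff 8); vs X2: Y4 (payoff 6); vs X3: Y2 (payoff 6); vs X4: Y4 (payoff 8); vs X5: Y3 (payoff 7).
No cell has both players best-responding. For instance, Row's best reply to Y2 is X1, but against X1 Column prefers Y1 over Y2.

There is no pure-strategy Nash equilibrium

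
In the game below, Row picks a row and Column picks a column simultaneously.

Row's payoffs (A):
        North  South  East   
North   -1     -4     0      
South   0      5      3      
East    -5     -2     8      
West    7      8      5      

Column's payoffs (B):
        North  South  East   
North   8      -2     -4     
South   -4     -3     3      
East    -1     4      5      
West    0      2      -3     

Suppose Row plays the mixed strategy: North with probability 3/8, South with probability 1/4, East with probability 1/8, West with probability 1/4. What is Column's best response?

North

Compute Column's expected payoff from each pure strategy against the given mix.
North: (3/8)·8 + (1/4)·(-4) + (1/8)·(-1) + (1/4)·0 = 15/8
South: (3/8)·(-2) + (1/4)·(-3) + (1/8)·4 + (1/4)·2 = -1/2
East: (3/8)·(-4) + (1/4)·3 + (1/8)·5 + (1/4)·(-3) = -7/8
Highest expected payoff is 15/8, from North.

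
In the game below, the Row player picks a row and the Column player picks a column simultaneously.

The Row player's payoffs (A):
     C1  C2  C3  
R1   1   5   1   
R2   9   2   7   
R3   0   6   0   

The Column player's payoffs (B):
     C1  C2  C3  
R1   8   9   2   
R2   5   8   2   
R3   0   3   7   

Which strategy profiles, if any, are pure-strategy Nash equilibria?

There is no pure-strategy Nash equilibrium

A profile is a Nash equilibrium when each player is best-responding to the other.
The Row player's best responses — vs C1: R2 (payoff 9); vs C2: R3 (payoff 6); vs C3: R2 (payoff 7).
The Column player's best responses — vs R1: C2 (payoff 9); vs R2: C2 (payoff 8); vs R3: C3 (payoff 7).
No cell has both players best-responding. For instance, the Row player's best reply to C1 is R2, but against R2 the Column player prefers C2 over C1.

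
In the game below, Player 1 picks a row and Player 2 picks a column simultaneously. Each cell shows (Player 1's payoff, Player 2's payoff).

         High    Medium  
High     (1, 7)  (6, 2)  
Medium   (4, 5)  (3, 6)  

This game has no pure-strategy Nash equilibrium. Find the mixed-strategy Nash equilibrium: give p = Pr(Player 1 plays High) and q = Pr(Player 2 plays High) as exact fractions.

p = 1/6, q = 1/2

Each player's mixing probability is pinned down by making the *other* player indifferent.
Player 2 indifferent between High and Medium: p·7 + (1−p)·5 = p·2 + (1−p)·6 ⟹ 5 + 2p = 6 + (-4)p ⟹ p = 1/6.
Player 1 indifferent between High and Medium: q·1 + (1−q)·6 = q·4 + (1−q)·3 ⟹ 6 + (-5)q = 3 + 1q ⟹ q = 1/2.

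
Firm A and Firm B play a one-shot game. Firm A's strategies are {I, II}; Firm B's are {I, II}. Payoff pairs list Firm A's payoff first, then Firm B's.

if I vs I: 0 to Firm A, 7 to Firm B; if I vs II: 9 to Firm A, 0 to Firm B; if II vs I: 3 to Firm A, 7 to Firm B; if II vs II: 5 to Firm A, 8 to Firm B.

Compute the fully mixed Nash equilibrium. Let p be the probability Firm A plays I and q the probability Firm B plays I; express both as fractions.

p = 1/8, q = 4/7

Each player's mixing probability is pinned down by making the *other* player indifferent.
Firm B indifferent between I and II: p·7 + (1−p)·7 = p·0 + (1−p)·8 ⟹ 7 + 0p = 8 + (-8)p ⟹ p = 1/8.
Firm A indifferent between I and II: q·0 + (1−q)·9 = q·3 + (1−q)·5 ⟹ 9 + (-9)q = 5 + (-2)q ⟹ q = 4/7.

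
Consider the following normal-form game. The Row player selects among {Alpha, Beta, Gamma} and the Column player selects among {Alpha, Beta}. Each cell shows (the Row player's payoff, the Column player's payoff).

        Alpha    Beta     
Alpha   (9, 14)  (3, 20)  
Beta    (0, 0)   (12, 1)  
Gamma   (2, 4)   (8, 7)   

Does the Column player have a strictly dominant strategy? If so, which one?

A strategy is strictly dominant if it gives the Column player a strictly higher payoff than every other strategy, against every choice by the opponent.
Beta strictly dominates: vs Alpha: 20 > 14; vs Beta: 1 > 0; vs Gamma: 7 > 4.

Beta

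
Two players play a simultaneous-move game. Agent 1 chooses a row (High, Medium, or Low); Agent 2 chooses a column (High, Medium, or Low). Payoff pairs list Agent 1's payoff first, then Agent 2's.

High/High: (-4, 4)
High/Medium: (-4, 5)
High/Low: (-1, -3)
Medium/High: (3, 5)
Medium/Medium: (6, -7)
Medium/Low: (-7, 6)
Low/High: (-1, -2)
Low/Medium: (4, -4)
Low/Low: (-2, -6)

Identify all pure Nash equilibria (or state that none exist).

None

Check mutual best responses: a cell is a NE iff neither player can gain by unilaterally deviating.
Agent 1's best responses — vs High: Medium (payoff 3); vs Medium: Medium (payoff 6); vs Low: High (payoff -1).
Agent 2's best responses — vs High: Medium (payoff 5); vs Medium: Low (payoff 6); vs Low: High (payoff -2).
No cell has both players best-responding. For instance, Agent 1's best reply to Low is High, but against High Agent 2 prefers Medium over Low.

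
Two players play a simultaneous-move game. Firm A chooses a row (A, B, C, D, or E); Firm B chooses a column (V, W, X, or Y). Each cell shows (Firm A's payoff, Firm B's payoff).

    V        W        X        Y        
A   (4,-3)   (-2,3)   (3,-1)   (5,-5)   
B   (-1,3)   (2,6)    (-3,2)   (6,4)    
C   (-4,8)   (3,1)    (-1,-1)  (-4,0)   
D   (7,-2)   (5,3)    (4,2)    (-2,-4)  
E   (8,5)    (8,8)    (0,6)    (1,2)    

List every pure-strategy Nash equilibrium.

Find each player's best response to every opponent strategy; NE are the intersections.
Firm A's best responses — vs V: E (payoff 8); vs W: E (payoff 8); vs X: D (payoff 4); vs Y: B (payoff 6).
Firm B's best responses — vs A: W (payoff 3); vs B: W (payoff 6); vs C: V (payoff 8); vs D: W (payoff 3); vs E: W (payoff 8).
The only mutual best response is (E, W); neither player gains by switching there.

(E, W)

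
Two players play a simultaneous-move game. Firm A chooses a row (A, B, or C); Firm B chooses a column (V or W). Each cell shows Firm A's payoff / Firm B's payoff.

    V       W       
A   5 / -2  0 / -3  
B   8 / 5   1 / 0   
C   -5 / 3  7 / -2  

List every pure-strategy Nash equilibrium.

(B, V)

A profile is a Nash equilibrium when each player is best-responding to the other.
Firm A's best responses — vs V: B (payoff 8); vs W: C (payoff 7).
Firm B's best responses — vs A: V (payoff -2); vs B: V (payoff 5); vs C: V (payoff 3).
The only mutual best response is (B, V); neither player gains by switching there.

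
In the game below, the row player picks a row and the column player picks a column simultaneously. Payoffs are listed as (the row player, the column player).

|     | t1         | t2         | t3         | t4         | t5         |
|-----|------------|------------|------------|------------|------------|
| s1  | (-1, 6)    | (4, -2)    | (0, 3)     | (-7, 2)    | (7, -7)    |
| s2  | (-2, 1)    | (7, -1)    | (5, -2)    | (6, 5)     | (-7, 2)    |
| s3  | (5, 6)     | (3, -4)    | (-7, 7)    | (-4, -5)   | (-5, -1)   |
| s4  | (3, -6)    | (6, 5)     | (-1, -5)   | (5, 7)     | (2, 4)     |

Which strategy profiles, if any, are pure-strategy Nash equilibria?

(s2, t4)

Check mutual best responses: a cell is a NE iff neither player can gain by unilaterally deviating.
The row player's best responses — vs t1: s3 (payoff 5); vs t2: s2 (payoff 7); vs t3: s2 (payoff 5); vs t4: s2 (payoff 6); vs t5: s1 (payoff 7).
The column player's best responses — vs s1: t1 (payoff 6); vs s2: t4 (payoff 5); vs s3: t3 (payoff 7); vs s4: t4 (payoff 7).
The only mutual best response is (s2, t4); neither player gains by switching there.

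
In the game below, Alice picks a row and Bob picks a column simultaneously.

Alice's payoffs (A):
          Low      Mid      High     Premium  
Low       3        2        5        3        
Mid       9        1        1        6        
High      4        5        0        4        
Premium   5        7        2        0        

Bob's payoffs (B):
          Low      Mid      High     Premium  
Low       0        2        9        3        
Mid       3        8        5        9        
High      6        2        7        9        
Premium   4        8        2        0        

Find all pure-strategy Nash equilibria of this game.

Find each player's best response to every opponent strategy; NE are the intersections.
Alice's best responses — vs Low: Mid (payoff 9); vs Mid: Premium (payoff 7); vs High: Low (payoff 5); vs Premium: Mid (payoff 6).
Bob's best responses — vs Low: High (payoff 9); vs Mid: Premium (payoff 9); vs High: Premium (payoff 9); vs Premium: Mid (payoff 8).
Mutual best responses occur at (Low, High), (Mid, Premium), and (Premium, Mid); at each, neither player gains by switching.

(Low, High), (Mid, Premium), and (Premium, Mid)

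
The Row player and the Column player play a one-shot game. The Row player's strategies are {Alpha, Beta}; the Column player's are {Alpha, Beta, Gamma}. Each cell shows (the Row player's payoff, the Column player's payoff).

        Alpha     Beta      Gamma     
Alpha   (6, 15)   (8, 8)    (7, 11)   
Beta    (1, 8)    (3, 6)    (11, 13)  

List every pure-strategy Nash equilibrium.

A profile is a Nash equilibrium when each player is best-responding to the other.
The Row player's best responses — vs Alpha: Alpha (payoff 6); vs Beta: Alpha (payoff 8); vs Gamma: Beta (payoff 11).
The Column player's best responses — vs Alpha: Alpha (payoff 15); vs Beta: Gamma (payoff 13).
Mutual best responses occur at (Alpha, Alpha) and (Beta, Gamma); at each, neither player gains by switching.

(Alpha, Alpha) and (Beta, Gamma)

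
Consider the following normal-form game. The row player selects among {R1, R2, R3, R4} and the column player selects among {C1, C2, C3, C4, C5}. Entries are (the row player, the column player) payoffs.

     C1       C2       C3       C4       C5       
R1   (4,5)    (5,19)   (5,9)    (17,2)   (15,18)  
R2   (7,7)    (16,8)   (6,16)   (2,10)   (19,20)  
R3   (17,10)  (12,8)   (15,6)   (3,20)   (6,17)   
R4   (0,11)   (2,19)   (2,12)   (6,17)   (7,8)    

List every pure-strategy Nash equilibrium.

(R2, C5)

Find each player's best response to every opponent strategy; NE are the intersections.
The row player's best responses — vs C1: R3 (payoff 17); vs C2: R2 (payoff 16); vs C3: R3 (payoff 15); vs C4: R1 (payoff 17); vs C5: R2 (payoff 19).
The column player's best responses — vs R1: C2 (payoff 19); vs R2: C5 (payoff 20); vs R3: C4 (payoff 20); vs R4: C2 (payoff 19).
The only mutual best response is (R2, C5); neither player gains by switching there.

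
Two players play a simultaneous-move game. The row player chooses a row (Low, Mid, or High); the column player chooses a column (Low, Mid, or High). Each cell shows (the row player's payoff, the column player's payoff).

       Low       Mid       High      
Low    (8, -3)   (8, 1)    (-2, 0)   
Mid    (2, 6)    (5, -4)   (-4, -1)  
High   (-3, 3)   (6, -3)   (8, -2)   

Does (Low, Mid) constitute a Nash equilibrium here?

Yes

Holding the column player at Mid: the row player gets 8 from Low, versus 5 from Mid, 6 from High. No profitable deviation for the row player.
Holding the row player at Low: the column player gets 1 from Mid, versus -3 from Low, 0 from High. No profitable deviation for the column player either.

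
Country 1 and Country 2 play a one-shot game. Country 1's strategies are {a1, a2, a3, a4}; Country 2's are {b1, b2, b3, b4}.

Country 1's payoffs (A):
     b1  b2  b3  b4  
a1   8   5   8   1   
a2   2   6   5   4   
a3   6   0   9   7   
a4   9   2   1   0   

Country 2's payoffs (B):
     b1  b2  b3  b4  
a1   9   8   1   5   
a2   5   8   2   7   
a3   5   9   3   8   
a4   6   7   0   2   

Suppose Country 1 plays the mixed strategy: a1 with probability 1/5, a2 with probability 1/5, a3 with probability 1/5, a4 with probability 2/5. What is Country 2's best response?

Compute Country 2's expected payoff from each pure strategy against the given mix.
b1: (1/5)·9 + (1/5)·5 + (1/5)·5 + (2/5)·6 = 31/5
b2: (1/5)·8 + (1/5)·8 + (1/5)·9 + (2/5)·7 = 39/5
b3: (1/5)·1 + (1/5)·2 + (1/5)·3 + (2/5)·0 = 6/5
b4: (1/5)·5 + (1/5)·7 + (1/5)·8 + (2/5)·2 = 24/5
Highest expected payoff is 39/5, from b2.

b2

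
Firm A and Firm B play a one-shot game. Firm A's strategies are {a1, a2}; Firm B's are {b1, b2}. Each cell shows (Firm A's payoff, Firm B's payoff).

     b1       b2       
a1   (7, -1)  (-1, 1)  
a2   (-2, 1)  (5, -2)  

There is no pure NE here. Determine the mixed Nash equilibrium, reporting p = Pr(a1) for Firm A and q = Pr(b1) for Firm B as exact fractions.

p = 3/5, q = 2/5

Each player's mixing probability is pinned down by making the *other* player indifferent.
Firm B indifferent between b1 and b2: p·(-1) + (1−p)·1 = p·1 + (1−p)·(-2) ⟹ 1 + (-2)p = (-2) + 3p ⟹ p = 3/5.
Firm A indifferent between a1 and a2: q·7 + (1−q)·(-1) = q·(-2) + (1−q)·5 ⟹ (-1) + 8q = 5 + (-7)q ⟹ q = 2/5.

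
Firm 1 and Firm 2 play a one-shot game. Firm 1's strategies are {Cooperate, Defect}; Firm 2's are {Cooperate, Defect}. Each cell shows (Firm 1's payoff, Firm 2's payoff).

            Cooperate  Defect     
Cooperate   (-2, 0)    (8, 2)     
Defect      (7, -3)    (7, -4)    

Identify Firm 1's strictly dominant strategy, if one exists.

No strictly dominant strategy

A strategy is strictly dominant if it gives Firm 1 a strictly higher payoff than every other strategy, against every choice by the opponent.
Cooperate is not dominant: against Cooperate, Defect gives 7 > -2.
Defect is not dominant: against Defect, Cooperate gives 8 > 7.
No single strategy is best against every opponent action.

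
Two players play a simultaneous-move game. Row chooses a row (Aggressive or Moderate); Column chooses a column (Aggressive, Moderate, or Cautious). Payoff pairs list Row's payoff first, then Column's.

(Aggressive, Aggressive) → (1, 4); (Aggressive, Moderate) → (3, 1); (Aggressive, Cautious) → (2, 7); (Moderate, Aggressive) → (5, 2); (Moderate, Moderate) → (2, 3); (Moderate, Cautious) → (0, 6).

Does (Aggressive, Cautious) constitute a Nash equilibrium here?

Yes

Holding Column at Cautious: Row gets 2 from Aggressive, versus 0 from Moderate. No profitable deviation for Row.
Holding Row at Aggressive: Column gets 7 from Cautious, versus 4 from Aggressive, 1 from Moderate. No profitable deviation for Column either.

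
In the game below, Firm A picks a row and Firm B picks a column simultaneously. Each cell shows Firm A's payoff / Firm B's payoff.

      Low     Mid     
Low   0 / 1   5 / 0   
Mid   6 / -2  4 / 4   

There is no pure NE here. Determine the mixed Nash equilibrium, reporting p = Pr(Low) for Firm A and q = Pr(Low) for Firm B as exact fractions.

p = 6/7, q = 1/7

Each player's mixing probability is pinned down by making the *other* player indifferent.
Firm B indifferent between Low and Mid: p·1 + (1−p)·(-2) = p·0 + (1−p)·4 ⟹ (-2) + 3p = 4 + (-4)p ⟹ p = 6/7.
Firm A indifferent between Low and Mid: q·0 + (1−q)·5 = q·6 + (1−q)·4 ⟹ 5 + (-5)q = 4 + 2q ⟹ q = 1/7.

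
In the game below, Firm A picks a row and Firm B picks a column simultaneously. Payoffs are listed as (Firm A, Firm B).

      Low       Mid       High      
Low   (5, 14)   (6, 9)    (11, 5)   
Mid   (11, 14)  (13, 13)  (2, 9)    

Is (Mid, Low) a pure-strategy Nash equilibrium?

Holding Firm B at Low: Firm A gets 11 from Mid, versus 5 from Low. No profitable deviation for Firm A.
Holding Firm A at Mid: Firm B gets 14 from Low, versus 13 from Mid, 9 from High. No profitable deviation for Firm B either.

Yes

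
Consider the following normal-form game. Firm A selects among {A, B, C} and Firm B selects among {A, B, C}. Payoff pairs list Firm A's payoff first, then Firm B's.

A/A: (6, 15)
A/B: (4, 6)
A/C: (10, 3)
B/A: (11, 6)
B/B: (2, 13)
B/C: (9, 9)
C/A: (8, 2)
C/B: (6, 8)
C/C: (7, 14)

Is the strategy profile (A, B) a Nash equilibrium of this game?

Holding Firm B at B: Firm A gets 4 from A but could get 6 by switching to C. Firm A has a profitable deviation.

No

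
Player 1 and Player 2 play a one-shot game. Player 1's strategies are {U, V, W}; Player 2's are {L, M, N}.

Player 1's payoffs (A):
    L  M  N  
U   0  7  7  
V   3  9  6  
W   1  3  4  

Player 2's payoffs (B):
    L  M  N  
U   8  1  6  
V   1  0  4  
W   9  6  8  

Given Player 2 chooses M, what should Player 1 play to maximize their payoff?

V

With Player 2 fixed at M, Player 1's payoffs are: U → 7, V → 9, W → 3.
The maximum is 9, achieved by V.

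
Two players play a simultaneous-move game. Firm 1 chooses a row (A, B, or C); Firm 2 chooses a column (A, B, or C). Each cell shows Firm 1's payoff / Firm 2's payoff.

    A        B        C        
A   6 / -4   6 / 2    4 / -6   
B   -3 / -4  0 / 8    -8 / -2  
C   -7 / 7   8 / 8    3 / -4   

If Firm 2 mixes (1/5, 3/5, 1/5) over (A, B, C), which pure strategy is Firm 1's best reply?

A

Firm 1's best reply maximizes expected payoff against the mix.
A: (1/5)·6 + (3/5)·6 + (1/5)·4 = 28/5
B: (1/5)·(-3) + (3/5)·0 + (1/5)·(-8) = -11/5
C: (1/5)·(-7) + (3/5)·8 + (1/5)·3 = 4
Highest expected payoff is 28/5, from A.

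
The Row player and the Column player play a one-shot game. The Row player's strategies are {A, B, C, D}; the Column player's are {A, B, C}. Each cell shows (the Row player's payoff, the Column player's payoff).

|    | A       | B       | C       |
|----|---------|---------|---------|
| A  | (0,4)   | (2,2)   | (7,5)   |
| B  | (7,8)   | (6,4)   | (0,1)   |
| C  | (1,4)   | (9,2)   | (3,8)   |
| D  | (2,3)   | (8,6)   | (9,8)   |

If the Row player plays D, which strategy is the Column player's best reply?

C

With the Row player fixed at D, the Column player's payoffs are: A → 3, B → 6, C → 8.
The maximum is 8, achieved by C.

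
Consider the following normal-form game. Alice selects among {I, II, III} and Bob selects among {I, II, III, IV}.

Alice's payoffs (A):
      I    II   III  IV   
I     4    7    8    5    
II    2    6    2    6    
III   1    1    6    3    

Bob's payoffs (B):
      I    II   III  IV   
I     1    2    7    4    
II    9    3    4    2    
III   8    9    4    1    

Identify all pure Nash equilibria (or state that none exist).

(I, III)

A profile is a Nash equilibrium when each player is best-responding to the other.
Alice's best responses — vs I: I (payoff 4); vs II: I (payoff 7); vs III: I (payoff 8); vs IV: II (payoff 6).
Bob's best responses — vs I: III (payoff 7); vs II: I (payoff 9); vs III: II (payoff 9).
The only mutual best response is (I, III); neither player gains by switching there.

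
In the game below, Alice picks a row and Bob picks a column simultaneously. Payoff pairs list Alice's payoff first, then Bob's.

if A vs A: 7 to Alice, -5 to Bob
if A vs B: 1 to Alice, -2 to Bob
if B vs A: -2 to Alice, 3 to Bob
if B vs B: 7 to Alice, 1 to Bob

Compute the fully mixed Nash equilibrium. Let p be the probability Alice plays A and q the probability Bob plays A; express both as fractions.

p = 2/5, q = 2/5

Each player's mixing probability is pinned down by making the *other* player indifferent.
Bob indifferent between A and B: p·(-5) + (1−p)·3 = p·(-2) + (1−p)·1 ⟹ 3 + (-8)p = 1 + (-3)p ⟹ p = 2/5.
Alice indifferent between A and B: q·7 + (1−q)·1 = q·(-2) + (1−q)·7 ⟹ 1 + 6q = 7 + (-9)q ⟹ q = 2/5.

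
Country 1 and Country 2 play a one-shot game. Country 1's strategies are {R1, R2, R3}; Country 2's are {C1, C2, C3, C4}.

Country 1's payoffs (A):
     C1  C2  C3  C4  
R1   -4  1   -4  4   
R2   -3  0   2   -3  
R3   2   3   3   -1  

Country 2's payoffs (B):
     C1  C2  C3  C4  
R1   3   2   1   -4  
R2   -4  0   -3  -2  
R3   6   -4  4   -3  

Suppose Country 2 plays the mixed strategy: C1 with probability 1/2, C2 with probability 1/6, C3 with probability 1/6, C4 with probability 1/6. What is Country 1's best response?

Compute Country 1's expected payoff from each pure strategy against the given mix.
R1: (1/2)·(-4) + (1/6)·1 + (1/6)·(-4) + (1/6)·4 = -11/6
R2: (1/2)·(-3) + (1/6)·0 + (1/6)·2 + (1/6)·(-3) = -5/3
R3: (1/2)·2 + (1/6)·3 + (1/6)·3 + (1/6)·(-1) = 11/6
Highest expected payoff is 11/6, from R3.

R3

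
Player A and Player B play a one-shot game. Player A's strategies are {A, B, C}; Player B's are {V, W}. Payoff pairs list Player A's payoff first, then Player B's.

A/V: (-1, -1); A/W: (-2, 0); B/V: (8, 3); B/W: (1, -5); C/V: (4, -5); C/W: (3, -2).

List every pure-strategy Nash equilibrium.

Find each player's best response to every opponent strategy; NE are the intersections.
Player A's best responses — vs V: B (payoff 8); vs W: C (payoff 3).
Player B's best responses — vs A: W (payoff 0); vs B: V (payoff 3); vs C: W (payoff -2).
Mutual best responses occur at (B, V) and (C, W); at each, neither player gains by switching.

(B, V) and (C, W)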